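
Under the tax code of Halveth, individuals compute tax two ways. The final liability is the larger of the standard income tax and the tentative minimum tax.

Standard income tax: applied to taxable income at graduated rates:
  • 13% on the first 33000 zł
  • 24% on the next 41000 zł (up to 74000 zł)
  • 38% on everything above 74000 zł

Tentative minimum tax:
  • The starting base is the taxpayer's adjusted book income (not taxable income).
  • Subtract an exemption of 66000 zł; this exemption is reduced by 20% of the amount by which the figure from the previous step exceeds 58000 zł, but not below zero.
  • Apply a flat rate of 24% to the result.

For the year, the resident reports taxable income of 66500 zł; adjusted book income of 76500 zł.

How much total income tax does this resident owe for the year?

12330 zł

Tentative minimum tax:
  Base (adjusted book income): 76500 zł
  Exemption: 66000 zł − 20% × (76500 zł − 58000 zł) = 66000 zł − 3700 zł = 62300 zł
  Base: 76500 zł − 62300 zł = 14200 zł
  14200 zł × 24% = 3408 zł

Standard income tax:
  33000 zł × 13% = 4290 zł
  33500 zł × 24% = 8040 zł
  → 12330 zł

12330 zł > 3408 zł, so the standard income tax governs.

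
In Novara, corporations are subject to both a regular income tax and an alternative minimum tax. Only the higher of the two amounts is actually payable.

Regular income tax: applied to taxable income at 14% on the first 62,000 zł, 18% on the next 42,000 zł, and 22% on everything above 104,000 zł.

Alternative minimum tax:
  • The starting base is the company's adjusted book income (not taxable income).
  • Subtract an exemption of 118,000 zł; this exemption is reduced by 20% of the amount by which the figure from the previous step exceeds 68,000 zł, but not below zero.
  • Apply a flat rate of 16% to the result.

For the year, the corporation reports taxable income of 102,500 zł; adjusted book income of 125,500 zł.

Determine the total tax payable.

Regular income tax:
  62,000 zł × 14% = 8,680 zł
  40,500 zł × 18% = 7,290 zł
  → 15,970 zł

Alternative minimum tax:
  Base (adjusted book income): 125,500 zł
  Exemption: 118,000 zł − 20% × (125,500 zł − 68,000 zł) = 118,000 zł − 11,500 zł = 106,500 zł
  Base: 125,500 zł − 106,500 zł = 19,000 zł
  19,000 zł × 16% = 3,040 zł

15,970 zł > 3,040 zł, so the regular income tax governs.

15,970 zł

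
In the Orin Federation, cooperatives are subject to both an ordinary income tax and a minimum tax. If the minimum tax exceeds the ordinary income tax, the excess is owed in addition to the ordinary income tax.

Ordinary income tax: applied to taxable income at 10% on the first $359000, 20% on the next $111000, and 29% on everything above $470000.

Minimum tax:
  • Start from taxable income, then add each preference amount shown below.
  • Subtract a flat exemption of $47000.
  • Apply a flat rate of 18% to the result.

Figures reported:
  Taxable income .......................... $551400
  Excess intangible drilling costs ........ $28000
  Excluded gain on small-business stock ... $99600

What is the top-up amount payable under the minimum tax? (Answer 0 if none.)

Minimum tax:
  Adjusted income: $551400 + $28000 + $99600 = $679000
  Less exemption $47000 → base $632000
  $632000 × 18% = $113760

Ordinary income tax:
  $359000 × 10% = $35900
  $111000 × 20% = $22200
  $81400 × 29% = $23606
  → $81706

Excess of minimum tax over ordinary income tax: $113760 − $81706 = $32054.

$32054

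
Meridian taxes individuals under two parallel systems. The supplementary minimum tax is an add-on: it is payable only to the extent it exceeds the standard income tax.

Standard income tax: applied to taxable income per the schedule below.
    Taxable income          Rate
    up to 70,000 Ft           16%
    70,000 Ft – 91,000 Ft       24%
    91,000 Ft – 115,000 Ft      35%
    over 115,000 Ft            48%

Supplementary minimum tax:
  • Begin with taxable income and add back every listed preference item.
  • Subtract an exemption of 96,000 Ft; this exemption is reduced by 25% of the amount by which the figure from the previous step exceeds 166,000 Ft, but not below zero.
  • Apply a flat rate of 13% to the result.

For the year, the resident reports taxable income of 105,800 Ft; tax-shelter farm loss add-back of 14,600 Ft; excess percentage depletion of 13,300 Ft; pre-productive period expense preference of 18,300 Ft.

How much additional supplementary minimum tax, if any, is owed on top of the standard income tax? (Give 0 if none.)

Supplementary minimum tax:
  Adjusted income: 105,800 Ft + 14,600 Ft + 13,300 Ft + 18,300 Ft = 152,000 Ft
  Exemption: 152,000 Ft ≤ 166,000 Ft, so full 96,000 Ft applies
  Base: 152,000 Ft − 96,000 Ft = 56,000 Ft
  56,000 Ft × 13% = 7,280 Ft

Standard income tax:
  70,000 Ft × 16% = 11,200 Ft
  21,000 Ft × 24% = 5,040 Ft
  14,800 Ft × 35% = 5,180 Ft
  → 21,420 Ft

7,280 Ft ≤ 21,420 Ft, so no add-on is due.

0 Ft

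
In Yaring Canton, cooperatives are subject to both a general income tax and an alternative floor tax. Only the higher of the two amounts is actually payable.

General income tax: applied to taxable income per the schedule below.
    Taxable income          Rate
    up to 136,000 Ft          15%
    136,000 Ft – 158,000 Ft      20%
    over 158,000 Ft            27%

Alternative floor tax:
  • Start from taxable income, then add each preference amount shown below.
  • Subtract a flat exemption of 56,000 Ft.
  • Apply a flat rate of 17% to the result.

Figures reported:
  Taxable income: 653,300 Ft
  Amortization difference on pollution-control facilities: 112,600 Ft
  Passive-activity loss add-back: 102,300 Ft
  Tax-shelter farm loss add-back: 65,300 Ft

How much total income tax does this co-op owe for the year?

158,531 Ft

Alternative floor tax:
  Adjusted income: 653,300 Ft + 112,600 Ft + 102,300 Ft + 65,300 Ft = 933,500 Ft
  Less exemption 56,000 Ft → base 877,500 Ft
  877,500 Ft × 17% = 149,175 Ft

General income tax:
  136,000 Ft × 15% = 20,400 Ft
  22,000 Ft × 20% = 4,400 Ft
  495,300 Ft × 27% = 133,731 Ft
  → 158,531 Ft

158,531 Ft > 149,175 Ft, so the general income tax governs.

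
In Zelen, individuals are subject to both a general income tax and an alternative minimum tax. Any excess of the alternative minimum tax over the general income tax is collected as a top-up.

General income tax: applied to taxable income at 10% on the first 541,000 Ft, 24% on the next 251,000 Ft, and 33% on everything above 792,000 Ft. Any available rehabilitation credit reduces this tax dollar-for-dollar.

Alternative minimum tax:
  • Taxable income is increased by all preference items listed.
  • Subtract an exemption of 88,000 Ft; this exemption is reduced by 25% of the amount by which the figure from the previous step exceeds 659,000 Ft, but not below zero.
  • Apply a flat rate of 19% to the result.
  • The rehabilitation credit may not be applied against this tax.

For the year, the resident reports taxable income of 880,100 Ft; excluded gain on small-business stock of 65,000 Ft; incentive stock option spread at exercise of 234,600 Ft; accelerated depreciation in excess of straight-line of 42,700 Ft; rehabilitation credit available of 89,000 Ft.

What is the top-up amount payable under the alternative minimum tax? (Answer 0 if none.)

General income tax:
  541,000 Ft × 10% = 54,100 Ft
  251,000 Ft × 24% = 60,240 Ft
  88,100 Ft × 33% = 29,073 Ft
  → 143,413 Ft
  Less rehabilitation credit 89,000 Ft → 54,413 Ft

Alternative minimum tax:
  Adjusted income: 880,100 Ft + 65,000 Ft + 234,600 Ft + 42,700 Ft = 1,222,400 Ft
  Exemption: 25% × (1,222,400 Ft − 659,000 Ft) = 140,850 Ft ≥ 88,000 Ft, so the exemption is fully phased out
  Base: 1,222,400 Ft − 0 Ft = 1,222,400 Ft
  1,222,400 Ft × 19% = 232,256 Ft

Excess of alternative minimum tax over general income tax: 232,256 Ft − 54,413 Ft = 177,843 Ft.

177,843 Ft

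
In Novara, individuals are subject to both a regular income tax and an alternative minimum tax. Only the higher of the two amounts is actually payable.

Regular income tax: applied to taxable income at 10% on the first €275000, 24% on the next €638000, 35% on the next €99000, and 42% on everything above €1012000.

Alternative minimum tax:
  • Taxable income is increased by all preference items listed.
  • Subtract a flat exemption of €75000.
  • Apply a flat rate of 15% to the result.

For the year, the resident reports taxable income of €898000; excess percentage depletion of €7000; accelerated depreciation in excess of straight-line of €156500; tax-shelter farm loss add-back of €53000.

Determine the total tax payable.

€177020

Regular income tax:
  €275000 × 10% = €27500
  €623000 × 24% = €149520
  → €177020

Alternative minimum tax:
  Adjusted income: €898000 + €7000 + €156500 + €53000 = €1114500
  Less exemption €75000 → base €1039500
  €1039500 × 15% = €155925

€177020 > €155925, so the regular income tax governs.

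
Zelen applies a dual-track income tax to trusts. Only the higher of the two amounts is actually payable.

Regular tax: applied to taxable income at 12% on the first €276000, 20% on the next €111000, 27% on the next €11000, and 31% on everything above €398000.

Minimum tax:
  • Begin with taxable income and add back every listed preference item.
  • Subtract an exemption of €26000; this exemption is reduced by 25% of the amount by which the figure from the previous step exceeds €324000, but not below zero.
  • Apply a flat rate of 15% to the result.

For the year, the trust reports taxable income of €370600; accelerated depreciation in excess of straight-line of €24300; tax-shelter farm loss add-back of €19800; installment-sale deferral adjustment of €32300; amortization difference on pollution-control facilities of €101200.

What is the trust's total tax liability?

Minimum tax:
  Adjusted income: €370600 + €24300 + €19800 + €32300 + €101200 = €548200
  Exemption: 25% × (€548200 − €324000) = €56050 ≥ €26000, so the exemption is fully phased out
  Base: €548200 − €0 = €548200
  €548200 × 15% = €82230

Regular tax:
  €276000 × 12% = €33120
  €94600 × 20% = €18920
  → €52040

€82230 > €52040, so the minimum tax is the binding amount.

€82230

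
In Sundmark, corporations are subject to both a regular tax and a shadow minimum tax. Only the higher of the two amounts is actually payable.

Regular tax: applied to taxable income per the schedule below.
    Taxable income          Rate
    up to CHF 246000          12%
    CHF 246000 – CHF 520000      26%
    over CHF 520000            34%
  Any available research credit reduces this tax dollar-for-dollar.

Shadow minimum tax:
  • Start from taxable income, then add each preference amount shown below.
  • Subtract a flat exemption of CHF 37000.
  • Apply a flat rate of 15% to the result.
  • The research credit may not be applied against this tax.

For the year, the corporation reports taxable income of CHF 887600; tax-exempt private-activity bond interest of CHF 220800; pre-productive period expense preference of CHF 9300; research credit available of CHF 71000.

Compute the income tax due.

CHF 162105

Shadow minimum tax:
  Adjusted income: CHF 887600 + CHF 220800 + CHF 9300 = CHF 1117700
  Less exemption CHF 37000 → base CHF 1080700
  CHF 1080700 × 15% = CHF 162105

Regular tax:
  CHF 246000 × 12% = CHF 29520
  CHF 274000 × 26% = CHF 71240
  CHF 367600 × 34% = CHF 124984
  → CHF 225744
  Less research credit CHF 71000 → CHF 154744

CHF 162105 > CHF 154744, so the shadow minimum tax is the binding amount.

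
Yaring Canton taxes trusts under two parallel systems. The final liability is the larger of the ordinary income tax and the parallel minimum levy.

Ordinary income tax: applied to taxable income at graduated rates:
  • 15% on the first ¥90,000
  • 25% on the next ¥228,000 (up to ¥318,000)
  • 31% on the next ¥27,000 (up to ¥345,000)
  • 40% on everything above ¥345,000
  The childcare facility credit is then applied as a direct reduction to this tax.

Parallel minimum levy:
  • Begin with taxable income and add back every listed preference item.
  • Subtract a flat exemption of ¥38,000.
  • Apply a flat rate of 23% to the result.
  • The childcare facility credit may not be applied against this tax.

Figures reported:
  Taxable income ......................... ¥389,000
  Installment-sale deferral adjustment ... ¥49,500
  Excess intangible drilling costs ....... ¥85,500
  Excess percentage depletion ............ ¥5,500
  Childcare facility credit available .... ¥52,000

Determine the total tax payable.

Ordinary income tax:
  ¥90,000 × 15% = ¥13,500
  ¥228,000 × 25% = ¥57,000
  ¥27,000 × 31% = ¥8,370
  ¥44,000 × 40% = ¥17,600
  → ¥96,470
  Less childcare facility credit ¥52,000 → ¥44,470

Parallel minimum levy:
  Adjusted income: ¥389,000 + ¥49,500 + ¥85,500 + ¥5,500 = ¥529,500
  Less exemption ¥38,000 → base ¥491,500
  ¥491,500 × 23% = ¥113,045

¥113,045 > ¥44,470, so the parallel minimum levy is the binding amount.

¥113,045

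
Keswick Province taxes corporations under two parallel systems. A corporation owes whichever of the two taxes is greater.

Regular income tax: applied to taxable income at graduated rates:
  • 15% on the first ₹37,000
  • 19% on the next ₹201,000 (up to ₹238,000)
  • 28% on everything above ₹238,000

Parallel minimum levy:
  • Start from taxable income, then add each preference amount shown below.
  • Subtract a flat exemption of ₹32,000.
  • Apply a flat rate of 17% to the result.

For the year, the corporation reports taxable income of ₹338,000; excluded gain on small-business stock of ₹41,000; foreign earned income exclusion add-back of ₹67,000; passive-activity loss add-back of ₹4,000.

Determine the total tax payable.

₹71,740

Regular income tax:
  ₹37,000 × 15% = ₹5,550
  ₹201,000 × 19% = ₹38,190
  ₹100,000 × 28% = ₹28,000
  → ₹71,740

Parallel minimum levy:
  Adjusted income: ₹338,000 + ₹41,000 + ₹67,000 + ₹4,000 = ₹450,000
  Less exemption ₹32,000 → base ₹418,000
  ₹418,000 × 17% = ₹71,060

₹71,740 > ₹71,060, so the regular income tax governs.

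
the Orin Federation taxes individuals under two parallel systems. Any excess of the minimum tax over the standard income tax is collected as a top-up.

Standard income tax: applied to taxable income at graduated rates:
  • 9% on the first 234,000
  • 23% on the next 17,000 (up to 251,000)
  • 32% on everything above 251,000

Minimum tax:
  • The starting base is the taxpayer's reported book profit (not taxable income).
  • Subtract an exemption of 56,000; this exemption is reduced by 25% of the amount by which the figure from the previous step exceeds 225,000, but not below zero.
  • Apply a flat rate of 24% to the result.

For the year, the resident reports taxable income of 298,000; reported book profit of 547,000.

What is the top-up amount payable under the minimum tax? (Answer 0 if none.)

91,270

Minimum tax:
  Base (reported book profit): 547,000
  Exemption: 25% × (547,000 − 225,000) = 80,500 ≥ 56,000, so the exemption is fully phased out
  Base: 547,000 − 0 = 547,000
  547,000 × 24% = 131,280

Standard income tax:
  234,000 × 9% = 21,060
  17,000 × 23% = 3,910
  47,000 × 32% = 15,040
  → 40,010

Excess of minimum tax over standard income tax: 131,280 − 40,010 = 91,270.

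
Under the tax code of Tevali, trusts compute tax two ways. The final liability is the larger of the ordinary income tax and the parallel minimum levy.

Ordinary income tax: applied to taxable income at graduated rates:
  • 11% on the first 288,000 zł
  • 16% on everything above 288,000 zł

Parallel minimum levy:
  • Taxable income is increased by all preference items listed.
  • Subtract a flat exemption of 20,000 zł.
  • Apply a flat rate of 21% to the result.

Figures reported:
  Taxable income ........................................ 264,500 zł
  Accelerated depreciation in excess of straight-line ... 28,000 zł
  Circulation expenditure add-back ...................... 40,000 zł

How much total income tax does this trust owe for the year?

Parallel minimum levy:
  Adjusted income: 264,500 zł + 28,000 zł + 40,000 zł = 332,500 zł
  Less exemption 20,000 zł → base 312,500 zł
  312,500 zł × 21% = 65,625 zł

Ordinary income tax:
  264,500 zł × 11% = 29,095 zł

65,625 zł > 29,095 zł, so the parallel minimum levy is the binding amount.

65,625 zł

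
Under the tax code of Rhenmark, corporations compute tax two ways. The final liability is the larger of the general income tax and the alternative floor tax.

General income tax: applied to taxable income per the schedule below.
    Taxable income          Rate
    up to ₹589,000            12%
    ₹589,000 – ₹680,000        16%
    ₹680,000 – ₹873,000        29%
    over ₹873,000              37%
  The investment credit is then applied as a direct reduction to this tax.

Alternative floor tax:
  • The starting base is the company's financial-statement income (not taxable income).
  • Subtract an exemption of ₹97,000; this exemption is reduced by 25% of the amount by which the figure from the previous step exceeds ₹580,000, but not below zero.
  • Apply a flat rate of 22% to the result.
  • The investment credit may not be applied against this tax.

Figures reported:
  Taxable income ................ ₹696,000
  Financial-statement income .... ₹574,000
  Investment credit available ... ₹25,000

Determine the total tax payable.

₹104,940

Alternative floor tax:
  Base (financial-statement income): ₹574,000
  Exemption: ₹574,000 ≤ ₹580,000, so full ₹97,000 applies
  Base: ₹574,000 − ₹97,000 = ₹477,000
  ₹477,000 × 22% = ₹104,940

General income tax:
  ₹589,000 × 12% = ₹70,680
  ₹91,000 × 16% = ₹14,560
  ₹16,000 × 29% = ₹4,640
  → ₹89,880
  Less investment credit ₹25,000 → ₹64,880

₹104,940 > ₹64,880, so the alternative floor tax is the binding amount.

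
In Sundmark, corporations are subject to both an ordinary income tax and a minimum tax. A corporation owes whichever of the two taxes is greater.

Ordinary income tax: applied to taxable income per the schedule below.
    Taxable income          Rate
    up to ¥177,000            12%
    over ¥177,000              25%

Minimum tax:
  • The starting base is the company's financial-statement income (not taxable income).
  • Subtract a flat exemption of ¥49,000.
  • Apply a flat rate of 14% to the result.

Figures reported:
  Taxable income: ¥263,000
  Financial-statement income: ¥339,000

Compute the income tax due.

Minimum tax:
  Base (financial-statement income): ¥339,000
  Less exemption ¥49,000 → base ¥290,000
  ¥290,000 × 14% = ¥40,600

Ordinary income tax:
  ¥177,000 × 12% = ¥21,240
  ¥86,000 × 25% = ¥21,500
  → ¥42,740

¥42,740 > ¥40,600, so the ordinary income tax governs.

¥42,740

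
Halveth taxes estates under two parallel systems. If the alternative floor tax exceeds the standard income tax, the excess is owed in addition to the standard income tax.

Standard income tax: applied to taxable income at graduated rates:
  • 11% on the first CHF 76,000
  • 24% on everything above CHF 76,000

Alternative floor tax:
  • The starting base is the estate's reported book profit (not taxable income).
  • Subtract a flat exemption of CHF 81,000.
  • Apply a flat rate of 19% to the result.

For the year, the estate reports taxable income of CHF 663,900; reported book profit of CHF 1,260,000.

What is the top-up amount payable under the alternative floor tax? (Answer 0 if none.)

Standard income tax:
  CHF 76,000 × 11% = CHF 8,360
  CHF 587,900 × 24% = CHF 141,096
  → CHF 149,456

Alternative floor tax:
  Base (reported book profit): CHF 1,260,000
  Less exemption CHF 81,000 → base CHF 1,179,000
  CHF 1,179,000 × 19% = CHF 224,010

Excess of alternative floor tax over standard income tax: CHF 224,010 − CHF 149,456 = CHF 74,554.

CHF 74,554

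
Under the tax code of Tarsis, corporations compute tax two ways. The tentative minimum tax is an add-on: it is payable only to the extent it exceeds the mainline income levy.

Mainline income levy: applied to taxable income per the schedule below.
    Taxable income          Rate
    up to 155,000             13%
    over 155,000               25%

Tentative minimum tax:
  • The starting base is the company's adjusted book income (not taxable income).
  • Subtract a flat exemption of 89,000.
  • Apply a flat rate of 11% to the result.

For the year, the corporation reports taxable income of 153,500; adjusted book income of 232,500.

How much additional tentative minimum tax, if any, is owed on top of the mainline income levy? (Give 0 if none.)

Tentative minimum tax:
  Base (adjusted book income): 232,500
  Less exemption 89,000 → base 143,500
  143,500 × 11% = 15,785

Mainline income levy:
  153,500 × 13% = 19,955

15,785 ≤ 19,955, so no add-on is due.

0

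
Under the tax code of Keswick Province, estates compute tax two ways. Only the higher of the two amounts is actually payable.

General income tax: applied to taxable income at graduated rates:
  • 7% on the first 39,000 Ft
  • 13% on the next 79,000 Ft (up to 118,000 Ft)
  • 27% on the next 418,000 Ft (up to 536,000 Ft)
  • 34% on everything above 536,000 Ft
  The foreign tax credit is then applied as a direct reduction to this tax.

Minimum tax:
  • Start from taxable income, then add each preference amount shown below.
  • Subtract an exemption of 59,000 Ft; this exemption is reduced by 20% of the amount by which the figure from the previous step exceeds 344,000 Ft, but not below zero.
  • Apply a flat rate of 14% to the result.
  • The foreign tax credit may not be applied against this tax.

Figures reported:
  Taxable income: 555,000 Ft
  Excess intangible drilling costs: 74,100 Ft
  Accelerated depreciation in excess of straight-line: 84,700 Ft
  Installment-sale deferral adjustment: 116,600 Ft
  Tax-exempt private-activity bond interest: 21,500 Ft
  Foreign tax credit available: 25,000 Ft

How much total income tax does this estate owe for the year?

General income tax:
  39,000 Ft × 7% = 2,730 Ft
  79,000 Ft × 13% = 10,270 Ft
  418,000 Ft × 27% = 112,860 Ft
  19,000 Ft × 34% = 6,460 Ft
  → 132,320 Ft
  Less foreign tax credit 25,000 Ft → 107,320 Ft

Minimum tax:
  Adjusted income: 555,000 Ft + 74,100 Ft + 84,700 Ft + 116,600 Ft + 21,500 Ft = 851,900 Ft
  Exemption: 20% × (851,900 Ft − 344,000 Ft) = 101,580 Ft ≥ 59,000 Ft, so the exemption is fully phased out
  Base: 851,900 Ft − 0 Ft = 851,900 Ft
  851,900 Ft × 14% = 119,266 Ft

119,266 Ft > 107,320 Ft, so the minimum tax is the binding amount.

119,266 Ft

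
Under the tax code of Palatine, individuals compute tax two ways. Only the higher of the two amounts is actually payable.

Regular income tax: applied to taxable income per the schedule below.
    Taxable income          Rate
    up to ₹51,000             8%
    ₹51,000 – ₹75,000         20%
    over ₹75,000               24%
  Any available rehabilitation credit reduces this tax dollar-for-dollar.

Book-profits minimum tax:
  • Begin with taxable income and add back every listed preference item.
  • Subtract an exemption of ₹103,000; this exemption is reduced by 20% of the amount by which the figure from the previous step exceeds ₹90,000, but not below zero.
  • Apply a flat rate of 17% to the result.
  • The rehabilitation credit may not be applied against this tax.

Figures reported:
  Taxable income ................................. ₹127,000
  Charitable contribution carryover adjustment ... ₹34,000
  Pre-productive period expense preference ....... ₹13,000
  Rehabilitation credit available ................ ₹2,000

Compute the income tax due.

₹19,360

Regular income tax:
  ₹51,000 × 8% = ₹4,080
  ₹24,000 × 20% = ₹4,800
  ₹52,000 × 24% = ₹12,480
  → ₹21,360
  Less rehabilitation credit ₹2,000 → ₹19,360

Book-profits minimum tax:
  Adjusted income: ₹127,000 + ₹34,000 + ₹13,000 = ₹174,000
  Exemption: ₹103,000 − 20% × (₹174,000 − ₹90,000) = ₹103,000 − ₹16,800 = ₹86,200
  Base: ₹174,000 − ₹86,200 = ₹87,800
  ₹87,800 × 17% = ₹14,926

₹19,360 > ₹14,926, so the regular income tax governs.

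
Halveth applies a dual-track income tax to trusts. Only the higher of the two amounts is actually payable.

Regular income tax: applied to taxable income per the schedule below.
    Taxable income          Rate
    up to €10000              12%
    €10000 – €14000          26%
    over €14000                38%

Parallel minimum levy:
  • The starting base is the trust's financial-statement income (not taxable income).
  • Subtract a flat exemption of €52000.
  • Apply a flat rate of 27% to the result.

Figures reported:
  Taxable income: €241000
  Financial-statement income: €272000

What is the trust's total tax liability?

Parallel minimum levy:
  Base (financial-statement income): €272000
  Less exemption €52000 → base €220000
  €220000 × 27% = €59400

Regular income tax:
  €10000 × 12% = €1200
  €4000 × 26% = €1040
  €227000 × 38% = €86260
  → €88500

€88500 > €59400, so the regular income tax governs.

€88500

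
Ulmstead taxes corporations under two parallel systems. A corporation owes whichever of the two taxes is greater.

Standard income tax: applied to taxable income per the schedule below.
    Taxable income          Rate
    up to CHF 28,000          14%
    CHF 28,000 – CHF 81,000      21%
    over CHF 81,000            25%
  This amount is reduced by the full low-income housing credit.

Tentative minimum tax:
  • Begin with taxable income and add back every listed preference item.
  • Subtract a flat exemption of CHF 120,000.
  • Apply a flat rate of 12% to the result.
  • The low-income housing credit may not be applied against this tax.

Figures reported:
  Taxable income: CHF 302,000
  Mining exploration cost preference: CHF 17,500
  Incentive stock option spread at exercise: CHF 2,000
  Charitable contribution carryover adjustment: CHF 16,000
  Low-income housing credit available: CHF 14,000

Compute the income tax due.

Tentative minimum tax:
  Adjusted income: CHF 302,000 + CHF 17,500 + CHF 2,000 + CHF 16,000 = CHF 337,500
  Less exemption CHF 120,000 → base CHF 217,500
  CHF 217,500 × 12% = CHF 26,100

Standard income tax:
  CHF 28,000 × 14% = CHF 3,920
  CHF 53,000 × 21% = CHF 11,130
  CHF 221,000 × 25% = CHF 55,250
  → CHF 70,300
  Less low-income housing credit CHF 14,000 → CHF 56,300

CHF 56,300 > CHF 26,100, so the standard income tax governs.

CHF 56,300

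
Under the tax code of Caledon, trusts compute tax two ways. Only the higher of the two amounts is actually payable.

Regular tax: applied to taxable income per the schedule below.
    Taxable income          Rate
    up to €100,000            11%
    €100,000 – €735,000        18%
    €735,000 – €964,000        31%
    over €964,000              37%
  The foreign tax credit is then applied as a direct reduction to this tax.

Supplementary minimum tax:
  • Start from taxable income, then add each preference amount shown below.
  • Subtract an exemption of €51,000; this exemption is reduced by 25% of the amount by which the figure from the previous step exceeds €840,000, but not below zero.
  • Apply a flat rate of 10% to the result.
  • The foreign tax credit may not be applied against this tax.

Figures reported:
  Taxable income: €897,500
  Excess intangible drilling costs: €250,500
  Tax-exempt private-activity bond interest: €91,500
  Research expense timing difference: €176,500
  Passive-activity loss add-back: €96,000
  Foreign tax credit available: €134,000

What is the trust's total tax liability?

Supplementary minimum tax:
  Adjusted income: €897,500 + €250,500 + €91,500 + €176,500 + €96,000 = €1,512,000
  Exemption: 25% × (€1,512,000 − €840,000) = €168,000 ≥ €51,000, so the exemption is fully phased out
  Base: €1,512,000 − €0 = €1,512,000
  €1,512,000 × 10% = €151,200

Regular tax:
  €100,000 × 11% = €11,000
  €635,000 × 18% = €114,300
  €162,500 × 31% = €50,375
  → €175,675
  Less foreign tax credit €134,000 → €41,675

€151,200 > €41,675, so the supplementary minimum tax is the binding amount.

€151,200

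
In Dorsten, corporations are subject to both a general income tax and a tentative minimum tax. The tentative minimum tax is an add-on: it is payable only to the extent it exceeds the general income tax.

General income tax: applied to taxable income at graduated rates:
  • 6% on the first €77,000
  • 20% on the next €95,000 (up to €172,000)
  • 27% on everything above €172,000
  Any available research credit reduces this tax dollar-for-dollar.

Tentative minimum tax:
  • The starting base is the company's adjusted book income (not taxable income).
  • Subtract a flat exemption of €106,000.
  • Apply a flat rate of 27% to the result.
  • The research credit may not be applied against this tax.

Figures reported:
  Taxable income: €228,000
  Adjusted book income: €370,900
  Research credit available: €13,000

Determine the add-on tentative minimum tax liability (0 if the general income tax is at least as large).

€45,783

General income tax:
  €77,000 × 6% = €4,620
  €95,000 × 20% = €19,000
  €56,000 × 27% = €15,120
  → €38,740
  Less research credit €13,000 → €25,740

Tentative minimum tax:
  Base (adjusted book income): €370,900
  Less exemption €106,000 → base €264,900
  €264,900 × 27% = €71,523

Excess of tentative minimum tax over general income tax: €71,523 − €25,740 = €45,783.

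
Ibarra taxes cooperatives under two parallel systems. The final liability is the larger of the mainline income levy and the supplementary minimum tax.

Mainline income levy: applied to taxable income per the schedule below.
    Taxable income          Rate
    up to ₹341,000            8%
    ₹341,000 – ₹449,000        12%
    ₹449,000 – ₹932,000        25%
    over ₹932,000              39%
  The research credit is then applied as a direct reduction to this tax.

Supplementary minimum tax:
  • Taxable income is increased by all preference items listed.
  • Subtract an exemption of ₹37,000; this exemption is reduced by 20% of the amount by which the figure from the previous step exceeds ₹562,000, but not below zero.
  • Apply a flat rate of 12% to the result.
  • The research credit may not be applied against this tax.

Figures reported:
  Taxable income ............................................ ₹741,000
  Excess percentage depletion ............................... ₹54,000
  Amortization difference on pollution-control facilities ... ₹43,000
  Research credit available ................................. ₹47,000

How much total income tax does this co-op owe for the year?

Mainline income levy:
  ₹341,000 × 8% = ₹27,280
  ₹108,000 × 12% = ₹12,960
  ₹292,000 × 25% = ₹73,000
  → ₹113,240
  Less research credit ₹47,000 → ₹66,240

Supplementary minimum tax:
  Adjusted income: ₹741,000 + ₹54,000 + ₹43,000 = ₹838,000
  Exemption: 20% × (₹838,000 − ₹562,000) = ₹55,200 ≥ ₹37,000, so the exemption is fully phased out
  Base: ₹838,000 − ₹0 = ₹838,000
  ₹838,000 × 12% = ₹100,560

₹100,560 > ₹66,240, so the supplementary minimum tax is the binding amount.

₹100,560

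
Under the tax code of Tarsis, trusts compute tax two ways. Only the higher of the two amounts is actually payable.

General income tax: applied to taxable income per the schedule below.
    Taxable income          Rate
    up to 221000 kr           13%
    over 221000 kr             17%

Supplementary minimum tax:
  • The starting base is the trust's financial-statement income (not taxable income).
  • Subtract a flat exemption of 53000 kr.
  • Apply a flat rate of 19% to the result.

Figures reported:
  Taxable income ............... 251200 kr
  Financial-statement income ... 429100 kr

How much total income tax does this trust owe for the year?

71459 kr

Supplementary minimum tax:
  Base (financial-statement income): 429100 kr
  Less exemption 53000 kr → base 376100 kr
  376100 kr × 19% = 71459 kr

General income tax:
  221000 kr × 13% = 28730 kr
  30200 kr × 17% = 5134 kr
  → 33864 kr

71459 kr > 33864 kr, so the supplementary minimum tax is the binding amount.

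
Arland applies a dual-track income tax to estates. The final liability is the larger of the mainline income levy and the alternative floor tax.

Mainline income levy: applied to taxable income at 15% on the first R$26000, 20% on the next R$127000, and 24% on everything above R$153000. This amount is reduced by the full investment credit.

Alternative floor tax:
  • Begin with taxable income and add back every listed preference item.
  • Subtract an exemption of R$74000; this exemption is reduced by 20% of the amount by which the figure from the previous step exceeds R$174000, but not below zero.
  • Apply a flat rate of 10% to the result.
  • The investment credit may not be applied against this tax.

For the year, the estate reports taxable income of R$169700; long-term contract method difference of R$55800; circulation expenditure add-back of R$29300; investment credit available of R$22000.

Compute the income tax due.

Mainline income levy:
  R$26000 × 15% = R$3900
  R$127000 × 20% = R$25400
  R$16700 × 24% = R$4008
  → R$33308
  Less investment credit R$22000 → R$11308

Alternative floor tax:
  Adjusted income: R$169700 + R$55800 + R$29300 = R$254800
  Exemption: R$74000 − 20% × (R$254800 − R$174000) = R$74000 − R$16160 = R$57840
  Base: R$254800 − R$57840 = R$196960
  R$196960 × 10% = R$19696

R$19696 > R$11308, so the alternative floor tax is the binding amount.

R$19696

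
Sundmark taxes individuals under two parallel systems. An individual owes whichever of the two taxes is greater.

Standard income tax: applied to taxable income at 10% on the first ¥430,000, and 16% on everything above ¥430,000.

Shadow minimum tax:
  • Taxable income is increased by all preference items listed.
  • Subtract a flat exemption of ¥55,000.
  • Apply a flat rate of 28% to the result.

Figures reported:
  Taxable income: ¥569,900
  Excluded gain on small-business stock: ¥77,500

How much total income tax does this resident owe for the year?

¥165,872

Shadow minimum tax:
  Adjusted income: ¥569,900 + ¥77,500 = ¥647,400
  Less exemption ¥55,000 → base ¥592,400
  ¥592,400 × 28% = ¥165,872

Standard income tax:
  ¥430,000 × 10% = ¥43,000
  ¥139,900 × 16% = ¥22,384
  → ¥65,384

¥165,872 > ¥65,384, so the shadow minimum tax is the binding amount.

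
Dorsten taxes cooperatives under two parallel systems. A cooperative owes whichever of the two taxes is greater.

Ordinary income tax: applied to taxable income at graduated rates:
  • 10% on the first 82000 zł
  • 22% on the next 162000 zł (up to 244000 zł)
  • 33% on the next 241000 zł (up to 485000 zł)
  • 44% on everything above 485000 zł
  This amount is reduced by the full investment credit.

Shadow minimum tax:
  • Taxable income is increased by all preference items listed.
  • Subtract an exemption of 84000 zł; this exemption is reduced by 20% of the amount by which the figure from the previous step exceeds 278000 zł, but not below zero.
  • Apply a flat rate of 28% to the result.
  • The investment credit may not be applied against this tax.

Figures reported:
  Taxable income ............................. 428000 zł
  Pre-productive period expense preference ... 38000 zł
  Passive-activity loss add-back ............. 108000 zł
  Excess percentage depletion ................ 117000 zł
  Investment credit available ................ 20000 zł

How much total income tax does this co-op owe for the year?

Shadow minimum tax:
  Adjusted income: 428000 zł + 38000 zł + 108000 zł + 117000 zł = 691000 zł
  Exemption: 84000 zł − 20% × (691000 zł − 278000 zł) = 84000 zł − 82600 zł = 1400 zł
  Base: 691000 zł − 1400 zł = 689600 zł
  689600 zł × 28% = 193088 zł

Ordinary income tax:
  82000 zł × 10% = 8200 zł
  162000 zł × 22% = 35640 zł
  184000 zł × 33% = 60720 zł
  → 104560 zł
  Less investment credit 20000 zł → 84560 zł

193088 zł > 84560 zł, so the shadow minimum tax is the binding amount.

193088 zł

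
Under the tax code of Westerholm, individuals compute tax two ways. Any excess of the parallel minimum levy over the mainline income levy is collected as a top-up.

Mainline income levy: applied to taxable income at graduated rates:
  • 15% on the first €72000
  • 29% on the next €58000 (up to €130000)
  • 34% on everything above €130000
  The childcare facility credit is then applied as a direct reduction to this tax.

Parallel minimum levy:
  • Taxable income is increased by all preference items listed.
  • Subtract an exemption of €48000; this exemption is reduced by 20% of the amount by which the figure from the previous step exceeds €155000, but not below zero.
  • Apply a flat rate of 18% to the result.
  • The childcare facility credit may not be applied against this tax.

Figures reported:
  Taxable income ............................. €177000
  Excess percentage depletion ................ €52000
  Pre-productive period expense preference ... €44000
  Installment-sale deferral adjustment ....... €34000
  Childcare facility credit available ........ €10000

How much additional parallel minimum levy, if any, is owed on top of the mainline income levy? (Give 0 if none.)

€18492

Mainline income levy:
  €72000 × 15% = €10800
  €58000 × 29% = €16820
  €47000 × 34% = €15980
  → €43600
  Less childcare facility credit €10000 → €33600

Parallel minimum levy:
  Adjusted income: €177000 + €52000 + €44000 + €34000 = €307000
  Exemption: €48000 − 20% × (€307000 − €155000) = €48000 − €30400 = €17600
  Base: €307000 − €17600 = €289400
  €289400 × 18% = €52092

Excess of parallel minimum levy over mainline income levy: €52092 − €33600 = €18492.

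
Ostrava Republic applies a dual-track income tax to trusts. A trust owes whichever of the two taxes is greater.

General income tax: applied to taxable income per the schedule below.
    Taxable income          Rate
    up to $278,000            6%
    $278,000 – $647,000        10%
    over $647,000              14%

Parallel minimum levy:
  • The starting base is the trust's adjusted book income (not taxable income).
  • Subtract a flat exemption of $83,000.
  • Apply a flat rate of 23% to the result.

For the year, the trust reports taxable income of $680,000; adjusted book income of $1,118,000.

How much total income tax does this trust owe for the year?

$238,050

General income tax:
  $278,000 × 6% = $16,680
  $369,000 × 10% = $36,900
  $33,000 × 14% = $4,620
  → $58,200

Parallel minimum levy:
  Base (adjusted book income): $1,118,000
  Less exemption $83,000 → base $1,035,000
  $1,035,000 × 23% = $238,050

$238,050 > $58,200, so the parallel minimum levy is the binding amount.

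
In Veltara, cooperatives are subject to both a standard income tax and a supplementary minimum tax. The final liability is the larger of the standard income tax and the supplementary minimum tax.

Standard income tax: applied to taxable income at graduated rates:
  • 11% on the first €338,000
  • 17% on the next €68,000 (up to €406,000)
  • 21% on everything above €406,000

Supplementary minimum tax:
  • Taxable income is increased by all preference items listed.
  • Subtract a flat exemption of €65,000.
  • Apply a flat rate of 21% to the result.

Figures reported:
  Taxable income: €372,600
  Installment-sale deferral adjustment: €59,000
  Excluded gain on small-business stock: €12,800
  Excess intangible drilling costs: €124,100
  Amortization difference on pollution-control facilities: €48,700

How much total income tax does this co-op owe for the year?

Standard income tax:
  €338,000 × 11% = €37,180
  €34,600 × 17% = €5,882
  → €43,062

Supplementary minimum tax:
  Adjusted income: €372,600 + €59,000 + €12,800 + €124,100 + €48,700 = €617,200
  Less exemption €65,000 → base €552,200
  €552,200 × 21% = €115,962

€115,962 > €43,062, so the supplementary minimum tax is the binding amount.

€115,962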